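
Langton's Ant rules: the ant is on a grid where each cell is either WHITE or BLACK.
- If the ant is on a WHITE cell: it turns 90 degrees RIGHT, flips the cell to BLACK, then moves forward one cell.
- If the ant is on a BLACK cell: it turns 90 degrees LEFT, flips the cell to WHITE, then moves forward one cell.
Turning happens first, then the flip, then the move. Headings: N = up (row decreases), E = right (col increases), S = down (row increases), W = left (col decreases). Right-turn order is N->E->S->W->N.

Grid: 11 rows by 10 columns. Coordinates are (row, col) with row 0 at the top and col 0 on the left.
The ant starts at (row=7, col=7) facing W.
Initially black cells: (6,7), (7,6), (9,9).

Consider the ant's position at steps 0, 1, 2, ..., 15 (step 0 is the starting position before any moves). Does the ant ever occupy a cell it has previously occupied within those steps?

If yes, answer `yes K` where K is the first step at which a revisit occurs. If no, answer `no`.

Answer: yes 5

Derivation:
Step 1: on WHITE (7,7): turn R to N, flip to black, move to (6,7). |black|=4 — new cell
Step 2: on BLACK (6,7): turn L to W, flip to white, move to (6,6). |black|=3 — new cell
Step 3: on WHITE (6,6): turn R to N, flip to black, move to (5,6). |black|=4 — new cell
Step 4: on WHITE (5,6): turn R to E, flip to black, move to (5,7). |black|=5 — new cell
Step 5: on WHITE (5,7): turn R to S, flip to black, move to (6,7). |black|=6 — REVISIT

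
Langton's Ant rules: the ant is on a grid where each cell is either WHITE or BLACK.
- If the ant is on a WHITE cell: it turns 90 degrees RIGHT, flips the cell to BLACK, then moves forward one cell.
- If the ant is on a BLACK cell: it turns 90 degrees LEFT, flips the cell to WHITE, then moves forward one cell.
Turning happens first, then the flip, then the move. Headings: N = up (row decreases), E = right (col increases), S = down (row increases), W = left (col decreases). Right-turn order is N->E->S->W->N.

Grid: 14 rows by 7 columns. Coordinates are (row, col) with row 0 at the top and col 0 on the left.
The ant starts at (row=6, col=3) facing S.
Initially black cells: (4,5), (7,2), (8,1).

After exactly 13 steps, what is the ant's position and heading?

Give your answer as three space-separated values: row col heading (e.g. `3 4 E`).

Step 1: on WHITE (6,3): turn R to W, flip to black, move to (6,2). |black|=4
Step 2: on WHITE (6,2): turn R to N, flip to black, move to (5,2). |black|=5
Step 3: on WHITE (5,2): turn R to E, flip to black, move to (5,3). |black|=6
Step 4: on WHITE (5,3): turn R to S, flip to black, move to (6,3). |black|=7
Step 5: on BLACK (6,3): turn L to E, flip to white, move to (6,4). |black|=6
Step 6: on WHITE (6,4): turn R to S, flip to black, move to (7,4). |black|=7
Step 7: on WHITE (7,4): turn R to W, flip to black, move to (7,3). |black|=8
Step 8: on WHITE (7,3): turn R to N, flip to black, move to (6,3). |black|=9
Step 9: on WHITE (6,3): turn R to E, flip to black, move to (6,4). |black|=10
Step 10: on BLACK (6,4): turn L to N, flip to white, move to (5,4). |black|=9
Step 11: on WHITE (5,4): turn R to E, flip to black, move to (5,5). |black|=10
Step 12: on WHITE (5,5): turn R to S, flip to black, move to (6,5). |black|=11
Step 13: on WHITE (6,5): turn R to W, flip to black, move to (6,4). |black|=12

Answer: 6 4 W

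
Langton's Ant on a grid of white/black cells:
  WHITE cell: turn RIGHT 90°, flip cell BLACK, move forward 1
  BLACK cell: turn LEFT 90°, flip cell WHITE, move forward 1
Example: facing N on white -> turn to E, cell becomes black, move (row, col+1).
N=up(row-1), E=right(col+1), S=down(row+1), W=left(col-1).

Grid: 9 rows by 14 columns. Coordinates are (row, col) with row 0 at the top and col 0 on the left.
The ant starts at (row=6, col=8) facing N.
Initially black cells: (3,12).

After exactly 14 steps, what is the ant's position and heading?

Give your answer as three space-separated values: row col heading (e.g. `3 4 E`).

Step 1: on WHITE (6,8): turn R to E, flip to black, move to (6,9). |black|=2
Step 2: on WHITE (6,9): turn R to S, flip to black, move to (7,9). |black|=3
Step 3: on WHITE (7,9): turn R to W, flip to black, move to (7,8). |black|=4
Step 4: on WHITE (7,8): turn R to N, flip to black, move to (6,8). |black|=5
Step 5: on BLACK (6,8): turn L to W, flip to white, move to (6,7). |black|=4
Step 6: on WHITE (6,7): turn R to N, flip to black, move to (5,7). |black|=5
Step 7: on WHITE (5,7): turn R to E, flip to black, move to (5,8). |black|=6
Step 8: on WHITE (5,8): turn R to S, flip to black, move to (6,8). |black|=7
Step 9: on WHITE (6,8): turn R to W, flip to black, move to (6,7). |black|=8
Step 10: on BLACK (6,7): turn L to S, flip to white, move to (7,7). |black|=7
Step 11: on WHITE (7,7): turn R to W, flip to black, move to (7,6). |black|=8
Step 12: on WHITE (7,6): turn R to N, flip to black, move to (6,6). |black|=9
Step 13: on WHITE (6,6): turn R to E, flip to black, move to (6,7). |black|=10
Step 14: on WHITE (6,7): turn R to S, flip to black, move to (7,7). |black|=11

Answer: 7 7 S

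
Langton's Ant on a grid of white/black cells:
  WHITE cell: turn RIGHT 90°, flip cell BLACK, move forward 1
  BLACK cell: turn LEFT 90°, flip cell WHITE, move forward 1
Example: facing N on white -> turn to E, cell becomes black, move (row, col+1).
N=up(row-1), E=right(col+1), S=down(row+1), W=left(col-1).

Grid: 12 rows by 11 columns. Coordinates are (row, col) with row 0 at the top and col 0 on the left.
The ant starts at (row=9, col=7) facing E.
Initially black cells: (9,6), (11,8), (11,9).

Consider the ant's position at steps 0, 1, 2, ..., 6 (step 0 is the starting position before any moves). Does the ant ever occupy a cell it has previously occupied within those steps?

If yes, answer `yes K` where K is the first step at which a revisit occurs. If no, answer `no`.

Step 1: on WHITE (9,7): turn R to S, flip to black, move to (10,7). |black|=4 — new cell
Step 2: on WHITE (10,7): turn R to W, flip to black, move to (10,6). |black|=5 — new cell
Step 3: on WHITE (10,6): turn R to N, flip to black, move to (9,6). |black|=6 — new cell
Step 4: on BLACK (9,6): turn L to W, flip to white, move to (9,5). |black|=5 — new cell
Step 5: on WHITE (9,5): turn R to N, flip to black, move to (8,5). |black|=6 — new cell
Step 6: on WHITE (8,5): turn R to E, flip to black, move to (8,6). |black|=7 — new cell
No revisit within 6 steps.

Answer: no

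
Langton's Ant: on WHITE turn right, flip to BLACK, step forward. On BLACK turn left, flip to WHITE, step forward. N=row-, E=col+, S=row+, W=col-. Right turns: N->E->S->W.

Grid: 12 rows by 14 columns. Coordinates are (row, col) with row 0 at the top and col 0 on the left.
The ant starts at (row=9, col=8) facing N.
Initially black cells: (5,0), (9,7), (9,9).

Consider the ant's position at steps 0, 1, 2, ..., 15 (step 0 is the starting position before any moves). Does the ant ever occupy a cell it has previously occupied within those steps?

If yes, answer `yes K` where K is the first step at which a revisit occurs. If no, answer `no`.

Step 1: on WHITE (9,8): turn R to E, flip to black, move to (9,9). |black|=4 — new cell
Step 2: on BLACK (9,9): turn L to N, flip to white, move to (8,9). |black|=3 — new cell
Step 3: on WHITE (8,9): turn R to E, flip to black, move to (8,10). |black|=4 — new cell
Step 4: on WHITE (8,10): turn R to S, flip to black, move to (9,10). |black|=5 — new cell
Step 5: on WHITE (9,10): turn R to W, flip to black, move to (9,9). |black|=6 — REVISIT

Answer: yes 5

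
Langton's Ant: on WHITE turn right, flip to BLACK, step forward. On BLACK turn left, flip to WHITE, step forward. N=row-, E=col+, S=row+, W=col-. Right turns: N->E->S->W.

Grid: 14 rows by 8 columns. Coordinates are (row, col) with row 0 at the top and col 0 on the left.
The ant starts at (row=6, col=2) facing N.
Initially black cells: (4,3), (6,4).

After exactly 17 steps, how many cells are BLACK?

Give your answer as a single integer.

Step 1: on WHITE (6,2): turn R to E, flip to black, move to (6,3). |black|=3
Step 2: on WHITE (6,3): turn R to S, flip to black, move to (7,3). |black|=4
Step 3: on WHITE (7,3): turn R to W, flip to black, move to (7,2). |black|=5
Step 4: on WHITE (7,2): turn R to N, flip to black, move to (6,2). |black|=6
Step 5: on BLACK (6,2): turn L to W, flip to white, move to (6,1). |black|=5
Step 6: on WHITE (6,1): turn R to N, flip to black, move to (5,1). |black|=6
Step 7: on WHITE (5,1): turn R to E, flip to black, move to (5,2). |black|=7
Step 8: on WHITE (5,2): turn R to S, flip to black, move to (6,2). |black|=8
Step 9: on WHITE (6,2): turn R to W, flip to black, move to (6,1). |black|=9
Step 10: on BLACK (6,1): turn L to S, flip to white, move to (7,1). |black|=8
Step 11: on WHITE (7,1): turn R to W, flip to black, move to (7,0). |black|=9
Step 12: on WHITE (7,0): turn R to N, flip to black, move to (6,0). |black|=10
Step 13: on WHITE (6,0): turn R to E, flip to black, move to (6,1). |black|=11
Step 14: on WHITE (6,1): turn R to S, flip to black, move to (7,1). |black|=12
Step 15: on BLACK (7,1): turn L to E, flip to white, move to (7,2). |black|=11
Step 16: on BLACK (7,2): turn L to N, flip to white, move to (6,2). |black|=10
Step 17: on BLACK (6,2): turn L to W, flip to white, move to (6,1). |black|=9

Answer: 9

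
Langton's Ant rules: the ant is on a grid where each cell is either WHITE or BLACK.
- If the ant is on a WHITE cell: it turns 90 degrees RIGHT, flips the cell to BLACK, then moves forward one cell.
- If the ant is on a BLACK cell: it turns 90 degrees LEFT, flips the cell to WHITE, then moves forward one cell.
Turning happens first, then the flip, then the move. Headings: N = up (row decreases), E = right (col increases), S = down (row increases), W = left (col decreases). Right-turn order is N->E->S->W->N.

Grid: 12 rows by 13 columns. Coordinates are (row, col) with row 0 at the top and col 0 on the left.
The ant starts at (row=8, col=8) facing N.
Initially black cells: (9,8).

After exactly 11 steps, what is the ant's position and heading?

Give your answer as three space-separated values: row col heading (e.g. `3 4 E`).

Answer: 11 8 W

Derivation:
Step 1: on WHITE (8,8): turn R to E, flip to black, move to (8,9). |black|=2
Step 2: on WHITE (8,9): turn R to S, flip to black, move to (9,9). |black|=3
Step 3: on WHITE (9,9): turn R to W, flip to black, move to (9,8). |black|=4
Step 4: on BLACK (9,8): turn L to S, flip to white, move to (10,8). |black|=3
Step 5: on WHITE (10,8): turn R to W, flip to black, move to (10,7). |black|=4
Step 6: on WHITE (10,7): turn R to N, flip to black, move to (9,7). |black|=5
Step 7: on WHITE (9,7): turn R to E, flip to black, move to (9,8). |black|=6
Step 8: on WHITE (9,8): turn R to S, flip to black, move to (10,8). |black|=7
Step 9: on BLACK (10,8): turn L to E, flip to white, move to (10,9). |black|=6
Step 10: on WHITE (10,9): turn R to S, flip to black, move to (11,9). |black|=7
Step 11: on WHITE (11,9): turn R to W, flip to black, move to (11,8). |black|=8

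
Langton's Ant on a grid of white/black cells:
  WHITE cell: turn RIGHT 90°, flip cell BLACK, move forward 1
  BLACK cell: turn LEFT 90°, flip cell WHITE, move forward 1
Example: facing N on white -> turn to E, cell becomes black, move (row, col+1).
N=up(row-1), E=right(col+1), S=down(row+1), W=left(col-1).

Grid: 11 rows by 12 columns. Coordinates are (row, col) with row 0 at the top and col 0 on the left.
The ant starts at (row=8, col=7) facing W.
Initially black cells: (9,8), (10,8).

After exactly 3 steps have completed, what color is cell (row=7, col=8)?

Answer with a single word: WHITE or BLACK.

Step 1: on WHITE (8,7): turn R to N, flip to black, move to (7,7). |black|=3
Step 2: on WHITE (7,7): turn R to E, flip to black, move to (7,8). |black|=4
Step 3: on WHITE (7,8): turn R to S, flip to black, move to (8,8). |black|=5

Answer: BLACK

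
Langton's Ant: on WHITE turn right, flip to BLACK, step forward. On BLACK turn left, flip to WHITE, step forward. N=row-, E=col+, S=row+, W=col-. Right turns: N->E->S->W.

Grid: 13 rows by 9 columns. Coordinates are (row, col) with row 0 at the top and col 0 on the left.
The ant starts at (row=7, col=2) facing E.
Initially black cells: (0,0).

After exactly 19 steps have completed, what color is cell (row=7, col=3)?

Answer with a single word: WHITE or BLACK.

Step 1: on WHITE (7,2): turn R to S, flip to black, move to (8,2). |black|=2
Step 2: on WHITE (8,2): turn R to W, flip to black, move to (8,1). |black|=3
Step 3: on WHITE (8,1): turn R to N, flip to black, move to (7,1). |black|=4
Step 4: on WHITE (7,1): turn R to E, flip to black, move to (7,2). |black|=5
Step 5: on BLACK (7,2): turn L to N, flip to white, move to (6,2). |black|=4
Step 6: on WHITE (6,2): turn R to E, flip to black, move to (6,3). |black|=5
Step 7: on WHITE (6,3): turn R to S, flip to black, move to (7,3). |black|=6
Step 8: on WHITE (7,3): turn R to W, flip to black, move to (7,2). |black|=7
Step 9: on WHITE (7,2): turn R to N, flip to black, move to (6,2). |black|=8
Step 10: on BLACK (6,2): turn L to W, flip to white, move to (6,1). |black|=7
Step 11: on WHITE (6,1): turn R to N, flip to black, move to (5,1). |black|=8
Step 12: on WHITE (5,1): turn R to E, flip to black, move to (5,2). |black|=9
Step 13: on WHITE (5,2): turn R to S, flip to black, move to (6,2). |black|=10
Step 14: on WHITE (6,2): turn R to W, flip to black, move to (6,1). |black|=11
Step 15: on BLACK (6,1): turn L to S, flip to white, move to (7,1). |black|=10
Step 16: on BLACK (7,1): turn L to E, flip to white, move to (7,2). |black|=9
Step 17: on BLACK (7,2): turn L to N, flip to white, move to (6,2). |black|=8
Step 18: on BLACK (6,2): turn L to W, flip to white, move to (6,1). |black|=7
Step 19: on WHITE (6,1): turn R to N, flip to black, move to (5,1). |black|=8

Answer: BLACK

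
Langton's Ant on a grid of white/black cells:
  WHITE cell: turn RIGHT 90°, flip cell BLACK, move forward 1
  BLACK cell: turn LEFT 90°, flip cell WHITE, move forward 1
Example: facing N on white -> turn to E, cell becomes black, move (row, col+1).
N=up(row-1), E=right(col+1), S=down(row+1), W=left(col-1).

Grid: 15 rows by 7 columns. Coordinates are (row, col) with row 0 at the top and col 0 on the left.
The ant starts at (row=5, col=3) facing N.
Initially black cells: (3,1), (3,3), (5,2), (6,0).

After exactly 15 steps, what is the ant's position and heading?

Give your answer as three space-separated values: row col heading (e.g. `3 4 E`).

Answer: 4 5 E

Derivation:
Step 1: on WHITE (5,3): turn R to E, flip to black, move to (5,4). |black|=5
Step 2: on WHITE (5,4): turn R to S, flip to black, move to (6,4). |black|=6
Step 3: on WHITE (6,4): turn R to W, flip to black, move to (6,3). |black|=7
Step 4: on WHITE (6,3): turn R to N, flip to black, move to (5,3). |black|=8
Step 5: on BLACK (5,3): turn L to W, flip to white, move to (5,2). |black|=7
Step 6: on BLACK (5,2): turn L to S, flip to white, move to (6,2). |black|=6
Step 7: on WHITE (6,2): turn R to W, flip to black, move to (6,1). |black|=7
Step 8: on WHITE (6,1): turn R to N, flip to black, move to (5,1). |black|=8
Step 9: on WHITE (5,1): turn R to E, flip to black, move to (5,2). |black|=9
Step 10: on WHITE (5,2): turn R to S, flip to black, move to (6,2). |black|=10
Step 11: on BLACK (6,2): turn L to E, flip to white, move to (6,3). |black|=9
Step 12: on BLACK (6,3): turn L to N, flip to white, move to (5,3). |black|=8
Step 13: on WHITE (5,3): turn R to E, flip to black, move to (5,4). |black|=9
Step 14: on BLACK (5,4): turn L to N, flip to white, move to (4,4). |black|=8
Step 15: on WHITE (4,4): turn R to E, flip to black, move to (4,5). |black|=9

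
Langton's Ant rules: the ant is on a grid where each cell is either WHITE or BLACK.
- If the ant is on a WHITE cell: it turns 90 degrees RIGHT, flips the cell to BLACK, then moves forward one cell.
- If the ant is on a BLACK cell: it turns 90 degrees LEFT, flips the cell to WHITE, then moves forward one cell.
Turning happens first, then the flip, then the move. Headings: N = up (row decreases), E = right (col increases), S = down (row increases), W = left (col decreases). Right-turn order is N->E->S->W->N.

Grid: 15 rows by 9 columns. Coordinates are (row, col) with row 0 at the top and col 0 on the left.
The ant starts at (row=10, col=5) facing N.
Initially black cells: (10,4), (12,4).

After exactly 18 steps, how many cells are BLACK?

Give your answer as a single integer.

Step 1: on WHITE (10,5): turn R to E, flip to black, move to (10,6). |black|=3
Step 2: on WHITE (10,6): turn R to S, flip to black, move to (11,6). |black|=4
Step 3: on WHITE (11,6): turn R to W, flip to black, move to (11,5). |black|=5
Step 4: on WHITE (11,5): turn R to N, flip to black, move to (10,5). |black|=6
Step 5: on BLACK (10,5): turn L to W, flip to white, move to (10,4). |black|=5
Step 6: on BLACK (10,4): turn L to S, flip to white, move to (11,4). |black|=4
Step 7: on WHITE (11,4): turn R to W, flip to black, move to (11,3). |black|=5
Step 8: on WHITE (11,3): turn R to N, flip to black, move to (10,3). |black|=6
Step 9: on WHITE (10,3): turn R to E, flip to black, move to (10,4). |black|=7
Step 10: on WHITE (10,4): turn R to S, flip to black, move to (11,4). |black|=8
Step 11: on BLACK (11,4): turn L to E, flip to white, move to (11,5). |black|=7
Step 12: on BLACK (11,5): turn L to N, flip to white, move to (10,5). |black|=6
Step 13: on WHITE (10,5): turn R to E, flip to black, move to (10,6). |black|=7
Step 14: on BLACK (10,6): turn L to N, flip to white, move to (9,6). |black|=6
Step 15: on WHITE (9,6): turn R to E, flip to black, move to (9,7). |black|=7
Step 16: on WHITE (9,7): turn R to S, flip to black, move to (10,7). |black|=8
Step 17: on WHITE (10,7): turn R to W, flip to black, move to (10,6). |black|=9
Step 18: on WHITE (10,6): turn R to N, flip to black, move to (9,6). |black|=10

Answer: 10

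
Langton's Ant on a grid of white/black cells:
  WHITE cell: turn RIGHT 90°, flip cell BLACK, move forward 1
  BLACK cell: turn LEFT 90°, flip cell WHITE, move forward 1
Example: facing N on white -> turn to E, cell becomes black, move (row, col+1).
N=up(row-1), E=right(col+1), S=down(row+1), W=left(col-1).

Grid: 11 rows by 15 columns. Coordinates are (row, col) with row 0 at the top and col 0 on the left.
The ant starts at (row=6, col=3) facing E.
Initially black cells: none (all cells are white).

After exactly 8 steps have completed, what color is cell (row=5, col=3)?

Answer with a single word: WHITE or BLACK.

Answer: BLACK

Derivation:
Step 1: on WHITE (6,3): turn R to S, flip to black, move to (7,3). |black|=1
Step 2: on WHITE (7,3): turn R to W, flip to black, move to (7,2). |black|=2
Step 3: on WHITE (7,2): turn R to N, flip to black, move to (6,2). |black|=3
Step 4: on WHITE (6,2): turn R to E, flip to black, move to (6,3). |black|=4
Step 5: on BLACK (6,3): turn L to N, flip to white, move to (5,3). |black|=3
Step 6: on WHITE (5,3): turn R to E, flip to black, move to (5,4). |black|=4
Step 7: on WHITE (5,4): turn R to S, flip to black, move to (6,4). |black|=5
Step 8: on WHITE (6,4): turn R to W, flip to black, move to (6,3). |black|=6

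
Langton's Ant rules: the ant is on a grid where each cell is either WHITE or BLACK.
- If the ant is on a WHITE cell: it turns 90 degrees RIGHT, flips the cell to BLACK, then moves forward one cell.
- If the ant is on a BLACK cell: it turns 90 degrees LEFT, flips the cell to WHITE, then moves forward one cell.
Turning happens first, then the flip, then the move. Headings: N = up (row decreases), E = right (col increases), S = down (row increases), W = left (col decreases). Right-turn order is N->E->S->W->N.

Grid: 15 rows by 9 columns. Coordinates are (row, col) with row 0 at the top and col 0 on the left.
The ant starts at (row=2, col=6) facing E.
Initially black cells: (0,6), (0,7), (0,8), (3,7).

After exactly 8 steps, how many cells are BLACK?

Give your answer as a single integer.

Step 1: on WHITE (2,6): turn R to S, flip to black, move to (3,6). |black|=5
Step 2: on WHITE (3,6): turn R to W, flip to black, move to (3,5). |black|=6
Step 3: on WHITE (3,5): turn R to N, flip to black, move to (2,5). |black|=7
Step 4: on WHITE (2,5): turn R to E, flip to black, move to (2,6). |black|=8
Step 5: on BLACK (2,6): turn L to N, flip to white, move to (1,6). |black|=7
Step 6: on WHITE (1,6): turn R to E, flip to black, move to (1,7). |black|=8
Step 7: on WHITE (1,7): turn R to S, flip to black, move to (2,7). |black|=9
Step 8: on WHITE (2,7): turn R to W, flip to black, move to (2,6). |black|=10

Answer: 10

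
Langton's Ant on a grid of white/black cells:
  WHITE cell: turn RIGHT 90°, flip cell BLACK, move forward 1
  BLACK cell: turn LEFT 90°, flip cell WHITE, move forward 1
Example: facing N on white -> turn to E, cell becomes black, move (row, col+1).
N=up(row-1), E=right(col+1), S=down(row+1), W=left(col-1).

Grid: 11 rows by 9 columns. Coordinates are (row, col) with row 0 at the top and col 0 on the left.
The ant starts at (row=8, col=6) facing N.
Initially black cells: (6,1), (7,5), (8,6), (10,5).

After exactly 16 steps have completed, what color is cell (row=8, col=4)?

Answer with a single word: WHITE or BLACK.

Answer: WHITE

Derivation:
Step 1: on BLACK (8,6): turn L to W, flip to white, move to (8,5). |black|=3
Step 2: on WHITE (8,5): turn R to N, flip to black, move to (7,5). |black|=4
Step 3: on BLACK (7,5): turn L to W, flip to white, move to (7,4). |black|=3
Step 4: on WHITE (7,4): turn R to N, flip to black, move to (6,4). |black|=4
Step 5: on WHITE (6,4): turn R to E, flip to black, move to (6,5). |black|=5
Step 6: on WHITE (6,5): turn R to S, flip to black, move to (7,5). |black|=6
Step 7: on WHITE (7,5): turn R to W, flip to black, move to (7,4). |black|=7
Step 8: on BLACK (7,4): turn L to S, flip to white, move to (8,4). |black|=6
Step 9: on WHITE (8,4): turn R to W, flip to black, move to (8,3). |black|=7
Step 10: on WHITE (8,3): turn R to N, flip to black, move to (7,3). |black|=8
Step 11: on WHITE (7,3): turn R to E, flip to black, move to (7,4). |black|=9
Step 12: on WHITE (7,4): turn R to S, flip to black, move to (8,4). |black|=10
Step 13: on BLACK (8,4): turn L to E, flip to white, move to (8,5). |black|=9
Step 14: on BLACK (8,5): turn L to N, flip to white, move to (7,5). |black|=8
Step 15: on BLACK (7,5): turn L to W, flip to white, move to (7,4). |black|=7
Step 16: on BLACK (7,4): turn L to S, flip to white, move to (8,4). |black|=6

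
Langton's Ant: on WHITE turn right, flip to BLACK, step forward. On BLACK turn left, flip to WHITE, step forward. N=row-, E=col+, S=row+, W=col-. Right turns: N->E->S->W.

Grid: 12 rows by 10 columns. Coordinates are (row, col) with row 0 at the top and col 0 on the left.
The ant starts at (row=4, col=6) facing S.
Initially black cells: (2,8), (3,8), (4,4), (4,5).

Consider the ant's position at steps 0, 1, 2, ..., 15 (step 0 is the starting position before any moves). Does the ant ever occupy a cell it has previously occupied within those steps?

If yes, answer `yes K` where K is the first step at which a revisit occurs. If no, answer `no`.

Answer: yes 8

Derivation:
Step 1: on WHITE (4,6): turn R to W, flip to black, move to (4,5). |black|=5 — new cell
Step 2: on BLACK (4,5): turn L to S, flip to white, move to (5,5). |black|=4 — new cell
Step 3: on WHITE (5,5): turn R to W, flip to black, move to (5,4). |black|=5 — new cell
Step 4: on WHITE (5,4): turn R to N, flip to black, move to (4,4). |black|=6 — new cell
Step 5: on BLACK (4,4): turn L to W, flip to white, move to (4,3). |black|=5 — new cell
Step 6: on WHITE (4,3): turn R to N, flip to black, move to (3,3). |black|=6 — new cell
Step 7: on WHITE (3,3): turn R to E, flip to black, move to (3,4). |black|=7 — new cell
Step 8: on WHITE (3,4): turn R to S, flip to black, move to (4,4). |black|=8 — REVISIT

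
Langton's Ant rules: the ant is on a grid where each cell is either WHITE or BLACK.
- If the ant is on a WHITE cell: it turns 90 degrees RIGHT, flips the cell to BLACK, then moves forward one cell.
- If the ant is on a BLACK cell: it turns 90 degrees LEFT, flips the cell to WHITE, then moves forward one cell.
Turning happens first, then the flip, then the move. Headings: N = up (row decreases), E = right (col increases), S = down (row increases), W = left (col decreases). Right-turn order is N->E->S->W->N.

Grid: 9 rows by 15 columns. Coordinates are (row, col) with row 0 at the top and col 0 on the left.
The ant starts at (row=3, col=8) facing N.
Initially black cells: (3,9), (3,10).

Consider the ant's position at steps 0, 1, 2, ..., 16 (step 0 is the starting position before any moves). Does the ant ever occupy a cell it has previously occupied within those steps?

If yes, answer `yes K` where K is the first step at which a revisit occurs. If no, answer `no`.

Step 1: on WHITE (3,8): turn R to E, flip to black, move to (3,9). |black|=3 — new cell
Step 2: on BLACK (3,9): turn L to N, flip to white, move to (2,9). |black|=2 — new cell
Step 3: on WHITE (2,9): turn R to E, flip to black, move to (2,10). |black|=3 — new cell
Step 4: on WHITE (2,10): turn R to S, flip to black, move to (3,10). |black|=4 — new cell
Step 5: on BLACK (3,10): turn L to E, flip to white, move to (3,11). |black|=3 — new cell
Step 6: on WHITE (3,11): turn R to S, flip to black, move to (4,11). |black|=4 — new cell
Step 7: on WHITE (4,11): turn R to W, flip to black, move to (4,10). |black|=5 — new cell
Step 8: on WHITE (4,10): turn R to N, flip to black, move to (3,10). |black|=6 — REVISIT

Answer: yes 8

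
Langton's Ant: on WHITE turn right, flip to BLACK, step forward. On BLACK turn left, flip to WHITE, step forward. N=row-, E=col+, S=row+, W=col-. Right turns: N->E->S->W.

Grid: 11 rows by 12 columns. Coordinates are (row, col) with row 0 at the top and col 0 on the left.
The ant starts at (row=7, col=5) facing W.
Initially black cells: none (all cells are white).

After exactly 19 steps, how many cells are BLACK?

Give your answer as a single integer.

Answer: 7

Derivation:
Step 1: on WHITE (7,5): turn R to N, flip to black, move to (6,5). |black|=1
Step 2: on WHITE (6,5): turn R to E, flip to black, move to (6,6). |black|=2
Step 3: on WHITE (6,6): turn R to S, flip to black, move to (7,6). |black|=3
Step 4: on WHITE (7,6): turn R to W, flip to black, move to (7,5). |black|=4
Step 5: on BLACK (7,5): turn L to S, flip to white, move to (8,5). |black|=3
Step 6: on WHITE (8,5): turn R to W, flip to black, move to (8,4). |black|=4
Step 7: on WHITE (8,4): turn R to N, flip to black, move to (7,4). |black|=5
Step 8: on WHITE (7,4): turn R to E, flip to black, move to (7,5). |black|=6
Step 9: on WHITE (7,5): turn R to S, flip to black, move to (8,5). |black|=7
Step 10: on BLACK (8,5): turn L to E, flip to white, move to (8,6). |black|=6
Step 11: on WHITE (8,6): turn R to S, flip to black, move to (9,6). |black|=7
Step 12: on WHITE (9,6): turn R to W, flip to black, move to (9,5). |black|=8
Step 13: on WHITE (9,5): turn R to N, flip to black, move to (8,5). |black|=9
Step 14: on WHITE (8,5): turn R to E, flip to black, move to (8,6). |black|=10
Step 15: on BLACK (8,6): turn L to N, flip to white, move to (7,6). |black|=9
Step 16: on BLACK (7,6): turn L to W, flip to white, move to (7,5). |black|=8
Step 17: on BLACK (7,5): turn L to S, flip to white, move to (8,5). |black|=7
Step 18: on BLACK (8,5): turn L to E, flip to white, move to (8,6). |black|=6
Step 19: on WHITE (8,6): turn R to S, flip to black, move to (9,6). |black|=7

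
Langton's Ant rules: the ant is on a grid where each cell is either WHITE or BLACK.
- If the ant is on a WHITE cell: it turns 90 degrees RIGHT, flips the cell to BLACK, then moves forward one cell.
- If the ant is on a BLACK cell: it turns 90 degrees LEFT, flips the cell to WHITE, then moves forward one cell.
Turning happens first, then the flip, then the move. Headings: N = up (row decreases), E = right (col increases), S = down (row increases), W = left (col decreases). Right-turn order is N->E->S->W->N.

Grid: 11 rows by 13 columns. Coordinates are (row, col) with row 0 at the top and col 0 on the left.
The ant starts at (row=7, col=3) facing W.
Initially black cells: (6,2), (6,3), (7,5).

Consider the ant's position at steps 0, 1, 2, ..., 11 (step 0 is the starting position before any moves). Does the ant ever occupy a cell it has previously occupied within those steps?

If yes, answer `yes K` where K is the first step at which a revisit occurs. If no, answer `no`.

Answer: yes 6

Derivation:
Step 1: on WHITE (7,3): turn R to N, flip to black, move to (6,3). |black|=4 — new cell
Step 2: on BLACK (6,3): turn L to W, flip to white, move to (6,2). |black|=3 — new cell
Step 3: on BLACK (6,2): turn L to S, flip to white, move to (7,2). |black|=2 — new cell
Step 4: on WHITE (7,2): turn R to W, flip to black, move to (7,1). |black|=3 — new cell
Step 5: on WHITE (7,1): turn R to N, flip to black, move to (6,1). |black|=4 — new cell
Step 6: on WHITE (6,1): turn R to E, flip to black, move to (6,2). |black|=5 — REVISIT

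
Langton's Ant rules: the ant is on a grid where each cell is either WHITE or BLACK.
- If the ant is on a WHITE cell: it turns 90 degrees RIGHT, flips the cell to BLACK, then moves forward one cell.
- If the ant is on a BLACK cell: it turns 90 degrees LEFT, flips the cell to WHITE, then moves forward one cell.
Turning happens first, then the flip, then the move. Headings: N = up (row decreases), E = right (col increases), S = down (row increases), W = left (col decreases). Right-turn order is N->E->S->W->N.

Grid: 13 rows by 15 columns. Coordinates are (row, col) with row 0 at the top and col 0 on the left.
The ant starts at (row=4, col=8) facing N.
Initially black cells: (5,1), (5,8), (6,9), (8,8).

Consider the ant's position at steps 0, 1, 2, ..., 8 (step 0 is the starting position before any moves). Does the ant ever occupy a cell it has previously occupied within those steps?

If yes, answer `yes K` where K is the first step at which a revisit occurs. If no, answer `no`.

Step 1: on WHITE (4,8): turn R to E, flip to black, move to (4,9). |black|=5 — new cell
Step 2: on WHITE (4,9): turn R to S, flip to black, move to (5,9). |black|=6 — new cell
Step 3: on WHITE (5,9): turn R to W, flip to black, move to (5,8). |black|=7 — new cell
Step 4: on BLACK (5,8): turn L to S, flip to white, move to (6,8). |black|=6 — new cell
Step 5: on WHITE (6,8): turn R to W, flip to black, move to (6,7). |black|=7 — new cell
Step 6: on WHITE (6,7): turn R to N, flip to black, move to (5,7). |black|=8 — new cell
Step 7: on WHITE (5,7): turn R to E, flip to black, move to (5,8). |black|=9 — REVISIT

Answer: yes 7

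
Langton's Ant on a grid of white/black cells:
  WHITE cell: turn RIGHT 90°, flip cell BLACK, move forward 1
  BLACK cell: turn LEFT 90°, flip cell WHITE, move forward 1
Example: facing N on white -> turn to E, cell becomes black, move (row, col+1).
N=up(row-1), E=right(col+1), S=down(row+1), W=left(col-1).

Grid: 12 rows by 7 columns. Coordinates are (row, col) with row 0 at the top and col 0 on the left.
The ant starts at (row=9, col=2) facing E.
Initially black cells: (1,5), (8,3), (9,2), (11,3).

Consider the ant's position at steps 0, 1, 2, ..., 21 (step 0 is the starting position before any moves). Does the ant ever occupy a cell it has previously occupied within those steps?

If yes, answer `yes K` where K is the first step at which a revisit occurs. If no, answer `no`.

Answer: yes 6

Derivation:
Step 1: on BLACK (9,2): turn L to N, flip to white, move to (8,2). |black|=3 — new cell
Step 2: on WHITE (8,2): turn R to E, flip to black, move to (8,3). |black|=4 — new cell
Step 3: on BLACK (8,3): turn L to N, flip to white, move to (7,3). |black|=3 — new cell
Step 4: on WHITE (7,3): turn R to E, flip to black, move to (7,4). |black|=4 — new cell
Step 5: on WHITE (7,4): turn R to S, flip to black, move to (8,4). |black|=5 — new cell
Step 6: on WHITE (8,4): turn R to W, flip to black, move to (8,3). |black|=6 — REVISIT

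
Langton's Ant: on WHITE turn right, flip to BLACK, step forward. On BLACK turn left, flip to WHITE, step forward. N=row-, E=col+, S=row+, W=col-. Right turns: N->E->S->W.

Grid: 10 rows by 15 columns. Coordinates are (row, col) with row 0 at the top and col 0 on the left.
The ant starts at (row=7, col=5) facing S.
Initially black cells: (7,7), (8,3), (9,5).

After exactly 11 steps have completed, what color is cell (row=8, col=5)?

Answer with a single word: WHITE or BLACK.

Step 1: on WHITE (7,5): turn R to W, flip to black, move to (7,4). |black|=4
Step 2: on WHITE (7,4): turn R to N, flip to black, move to (6,4). |black|=5
Step 3: on WHITE (6,4): turn R to E, flip to black, move to (6,5). |black|=6
Step 4: on WHITE (6,5): turn R to S, flip to black, move to (7,5). |black|=7
Step 5: on BLACK (7,5): turn L to E, flip to white, move to (7,6). |black|=6
Step 6: on WHITE (7,6): turn R to S, flip to black, move to (8,6). |black|=7
Step 7: on WHITE (8,6): turn R to W, flip to black, move to (8,5). |black|=8
Step 8: on WHITE (8,5): turn R to N, flip to black, move to (7,5). |black|=9
Step 9: on WHITE (7,5): turn R to E, flip to black, move to (7,6). |black|=10
Step 10: on BLACK (7,6): turn L to N, flip to white, move to (6,6). |black|=9
Step 11: on WHITE (6,6): turn R to E, flip to black, move to (6,7). |black|=10

Answer: BLACK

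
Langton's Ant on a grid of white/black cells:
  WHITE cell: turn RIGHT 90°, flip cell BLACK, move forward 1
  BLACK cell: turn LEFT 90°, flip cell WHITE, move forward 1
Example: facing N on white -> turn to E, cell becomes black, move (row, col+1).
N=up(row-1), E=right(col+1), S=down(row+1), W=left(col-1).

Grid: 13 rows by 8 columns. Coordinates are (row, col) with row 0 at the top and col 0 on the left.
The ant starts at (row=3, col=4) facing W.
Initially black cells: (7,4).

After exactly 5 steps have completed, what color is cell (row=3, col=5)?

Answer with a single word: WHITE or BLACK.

Answer: BLACK

Derivation:
Step 1: on WHITE (3,4): turn R to N, flip to black, move to (2,4). |black|=2
Step 2: on WHITE (2,4): turn R to E, flip to black, move to (2,5). |black|=3
Step 3: on WHITE (2,5): turn R to S, flip to black, move to (3,5). |black|=4
Step 4: on WHITE (3,5): turn R to W, flip to black, move to (3,4). |black|=5
Step 5: on BLACK (3,4): turn L to S, flip to white, move to (4,4). |black|=4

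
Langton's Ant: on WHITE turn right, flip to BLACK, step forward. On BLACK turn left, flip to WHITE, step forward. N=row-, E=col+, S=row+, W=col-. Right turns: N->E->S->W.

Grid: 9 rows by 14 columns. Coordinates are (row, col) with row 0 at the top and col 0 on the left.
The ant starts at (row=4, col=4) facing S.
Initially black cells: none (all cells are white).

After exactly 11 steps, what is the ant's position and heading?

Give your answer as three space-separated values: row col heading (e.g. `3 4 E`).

Step 1: on WHITE (4,4): turn R to W, flip to black, move to (4,3). |black|=1
Step 2: on WHITE (4,3): turn R to N, flip to black, move to (3,3). |black|=2
Step 3: on WHITE (3,3): turn R to E, flip to black, move to (3,4). |black|=3
Step 4: on WHITE (3,4): turn R to S, flip to black, move to (4,4). |black|=4
Step 5: on BLACK (4,4): turn L to E, flip to white, move to (4,5). |black|=3
Step 6: on WHITE (4,5): turn R to S, flip to black, move to (5,5). |black|=4
Step 7: on WHITE (5,5): turn R to W, flip to black, move to (5,4). |black|=5
Step 8: on WHITE (5,4): turn R to N, flip to black, move to (4,4). |black|=6
Step 9: on WHITE (4,4): turn R to E, flip to black, move to (4,5). |black|=7
Step 10: on BLACK (4,5): turn L to N, flip to white, move to (3,5). |black|=6
Step 11: on WHITE (3,5): turn R to E, flip to black, move to (3,6). |black|=7

Answer: 3 6 E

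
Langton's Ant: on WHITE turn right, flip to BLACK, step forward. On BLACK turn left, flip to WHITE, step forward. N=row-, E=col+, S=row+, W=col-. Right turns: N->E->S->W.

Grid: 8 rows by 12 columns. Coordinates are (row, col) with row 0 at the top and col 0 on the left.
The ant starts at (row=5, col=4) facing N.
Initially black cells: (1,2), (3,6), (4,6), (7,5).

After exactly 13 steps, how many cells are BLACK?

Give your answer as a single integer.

Step 1: on WHITE (5,4): turn R to E, flip to black, move to (5,5). |black|=5
Step 2: on WHITE (5,5): turn R to S, flip to black, move to (6,5). |black|=6
Step 3: on WHITE (6,5): turn R to W, flip to black, move to (6,4). |black|=7
Step 4: on WHITE (6,4): turn R to N, flip to black, move to (5,4). |black|=8
Step 5: on BLACK (5,4): turn L to W, flip to white, move to (5,3). |black|=7
Step 6: on WHITE (5,3): turn R to N, flip to black, move to (4,3). |black|=8
Step 7: on WHITE (4,3): turn R to E, flip to black, move to (4,4). |black|=9
Step 8: on WHITE (4,4): turn R to S, flip to black, move to (5,4). |black|=10
Step 9: on WHITE (5,4): turn R to W, flip to black, move to (5,3). |black|=11
Step 10: on BLACK (5,3): turn L to S, flip to white, move to (6,3). |black|=10
Step 11: on WHITE (6,3): turn R to W, flip to black, move to (6,2). |black|=11
Step 12: on WHITE (6,2): turn R to N, flip to black, move to (5,2). |black|=12
Step 13: on WHITE (5,2): turn R to E, flip to black, move to (5,3). |black|=13

Answer: 13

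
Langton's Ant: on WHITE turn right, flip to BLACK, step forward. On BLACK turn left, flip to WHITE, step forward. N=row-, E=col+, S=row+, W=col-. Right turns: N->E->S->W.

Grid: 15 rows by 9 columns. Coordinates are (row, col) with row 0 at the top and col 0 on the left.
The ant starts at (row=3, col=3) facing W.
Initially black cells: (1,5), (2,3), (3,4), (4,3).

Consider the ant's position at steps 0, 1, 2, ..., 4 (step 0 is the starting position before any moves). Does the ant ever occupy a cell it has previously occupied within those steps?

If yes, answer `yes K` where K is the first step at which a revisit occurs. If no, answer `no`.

Answer: no

Derivation:
Step 1: on WHITE (3,3): turn R to N, flip to black, move to (2,3). |black|=5 — new cell
Step 2: on BLACK (2,3): turn L to W, flip to white, move to (2,2). |black|=4 — new cell
Step 3: on WHITE (2,2): turn R to N, flip to black, move to (1,2). |black|=5 — new cell
Step 4: on WHITE (1,2): turn R to E, flip to black, move to (1,3). |black|=6 — new cell
No revisit within 4 steps.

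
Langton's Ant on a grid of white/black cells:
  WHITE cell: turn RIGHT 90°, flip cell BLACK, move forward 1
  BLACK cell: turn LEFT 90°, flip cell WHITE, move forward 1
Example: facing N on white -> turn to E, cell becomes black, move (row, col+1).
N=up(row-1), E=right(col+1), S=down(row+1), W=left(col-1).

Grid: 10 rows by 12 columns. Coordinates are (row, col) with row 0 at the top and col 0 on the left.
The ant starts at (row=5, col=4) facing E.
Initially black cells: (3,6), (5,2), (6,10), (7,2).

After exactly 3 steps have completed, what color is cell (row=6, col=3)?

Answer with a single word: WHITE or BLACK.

Step 1: on WHITE (5,4): turn R to S, flip to black, move to (6,4). |black|=5
Step 2: on WHITE (6,4): turn R to W, flip to black, move to (6,3). |black|=6
Step 3: on WHITE (6,3): turn R to N, flip to black, move to (5,3). |black|=7

Answer: BLACK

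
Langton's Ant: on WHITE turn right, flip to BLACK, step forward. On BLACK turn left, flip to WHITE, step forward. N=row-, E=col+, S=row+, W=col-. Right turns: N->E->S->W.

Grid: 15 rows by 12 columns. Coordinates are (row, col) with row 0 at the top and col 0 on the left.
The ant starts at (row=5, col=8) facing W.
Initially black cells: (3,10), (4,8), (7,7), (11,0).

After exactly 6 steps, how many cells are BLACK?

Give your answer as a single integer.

Answer: 8

Derivation:
Step 1: on WHITE (5,8): turn R to N, flip to black, move to (4,8). |black|=5
Step 2: on BLACK (4,8): turn L to W, flip to white, move to (4,7). |black|=4
Step 3: on WHITE (4,7): turn R to N, flip to black, move to (3,7). |black|=5
Step 4: on WHITE (3,7): turn R to E, flip to black, move to (3,8). |black|=6
Step 5: on WHITE (3,8): turn R to S, flip to black, move to (4,8). |black|=7
Step 6: on WHITE (4,8): turn R to W, flip to black, move to (4,7). |black|=8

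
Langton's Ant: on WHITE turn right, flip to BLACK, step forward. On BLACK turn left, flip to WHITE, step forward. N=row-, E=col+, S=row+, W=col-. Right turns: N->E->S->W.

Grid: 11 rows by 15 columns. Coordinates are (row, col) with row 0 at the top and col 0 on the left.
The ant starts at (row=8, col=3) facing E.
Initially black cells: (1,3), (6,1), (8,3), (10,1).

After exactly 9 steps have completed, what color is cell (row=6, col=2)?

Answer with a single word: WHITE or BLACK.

Step 1: on BLACK (8,3): turn L to N, flip to white, move to (7,3). |black|=3
Step 2: on WHITE (7,3): turn R to E, flip to black, move to (7,4). |black|=4
Step 3: on WHITE (7,4): turn R to S, flip to black, move to (8,4). |black|=5
Step 4: on WHITE (8,4): turn R to W, flip to black, move to (8,3). |black|=6
Step 5: on WHITE (8,3): turn R to N, flip to black, move to (7,3). |black|=7
Step 6: on BLACK (7,3): turn L to W, flip to white, move to (7,2). |black|=6
Step 7: on WHITE (7,2): turn R to N, flip to black, move to (6,2). |black|=7
Step 8: on WHITE (6,2): turn R to E, flip to black, move to (6,3). |black|=8
Step 9: on WHITE (6,3): turn R to S, flip to black, move to (7,3). |black|=9

Answer: BLACK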